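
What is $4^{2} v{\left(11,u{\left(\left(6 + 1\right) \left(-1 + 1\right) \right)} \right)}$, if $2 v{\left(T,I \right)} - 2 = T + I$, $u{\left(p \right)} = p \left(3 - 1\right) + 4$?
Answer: $136$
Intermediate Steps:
$u{\left(p \right)} = 4 + 2 p$ ($u{\left(p \right)} = p \left(3 - 1\right) + 4 = p 2 + 4 = 2 p + 4 = 4 + 2 p$)
$v{\left(T,I \right)} = 1 + \frac{I}{2} + \frac{T}{2}$ ($v{\left(T,I \right)} = 1 + \frac{T + I}{2} = 1 + \frac{I + T}{2} = 1 + \left(\frac{I}{2} + \frac{T}{2}\right) = 1 + \frac{I}{2} + \frac{T}{2}$)
$4^{2} v{\left(11,u{\left(\left(6 + 1\right) \left(-1 + 1\right) \right)} \right)} = 4^{2} \left(1 + \frac{4 + 2 \left(6 + 1\right) \left(-1 + 1\right)}{2} + \frac{1}{2} \cdot 11\right) = 16 \left(1 + \frac{4 + 2 \cdot 7 \cdot 0}{2} + \frac{11}{2}\right) = 16 \left(1 + \frac{4 + 2 \cdot 0}{2} + \frac{11}{2}\right) = 16 \left(1 + \frac{4 + 0}{2} + \frac{11}{2}\right) = 16 \left(1 + \frac{1}{2} \cdot 4 + \frac{11}{2}\right) = 16 \left(1 + 2 + \frac{11}{2}\right) = 16 \cdot \frac{17}{2} = 136$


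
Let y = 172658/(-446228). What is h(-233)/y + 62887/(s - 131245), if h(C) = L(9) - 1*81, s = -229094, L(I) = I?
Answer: 5783131674689/31107705531 ≈ 185.91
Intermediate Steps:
y = -86329/223114 (y = 172658*(-1/446228) = -86329/223114 ≈ -0.38693)
h(C) = -72 (h(C) = 9 - 1*81 = 9 - 81 = -72)
h(-233)/y + 62887/(s - 131245) = -72/(-86329/223114) + 62887/(-229094 - 131245) = -72*(-223114/86329) + 62887/(-360339) = 16064208/86329 + 62887*(-1/360339) = 16064208/86329 - 62887/360339 = 5783131674689/31107705531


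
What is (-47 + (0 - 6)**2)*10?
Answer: -110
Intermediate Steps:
(-47 + (0 - 6)**2)*10 = (-47 + (-6)**2)*10 = (-47 + 36)*10 = -11*10 = -110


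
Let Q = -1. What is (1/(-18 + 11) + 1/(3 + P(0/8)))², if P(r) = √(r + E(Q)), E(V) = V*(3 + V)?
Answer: (4 - I*√2)²/(49*(3 + I*√2)²) ≈ 0.00033733 - 0.033394*I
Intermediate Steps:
P(r) = √(-2 + r) (P(r) = √(r - (3 - 1)) = √(r - 1*2) = √(r - 2) = √(-2 + r))
(1/(-18 + 11) + 1/(3 + P(0/8)))² = (1/(-18 + 11) + 1/(3 + √(-2 + 0/8)))² = (1/(-7) + 1/(3 + √(-2 + 0*(⅛))))² = (-⅐ + 1/(3 + √(-2 + 0)))² = (-⅐ + 1/(3 + √(-2)))² = (-⅐ + 1/(3 + I*√2))²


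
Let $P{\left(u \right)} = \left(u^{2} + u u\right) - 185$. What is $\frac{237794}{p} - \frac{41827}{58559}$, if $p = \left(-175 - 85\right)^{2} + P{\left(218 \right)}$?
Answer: $\frac{7129638945}{9513670817} \approx 0.74941$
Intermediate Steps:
$P{\left(u \right)} = -185 + 2 u^{2}$ ($P{\left(u \right)} = \left(u^{2} + u^{2}\right) - 185 = 2 u^{2} - 185 = -185 + 2 u^{2}$)
$p = 162463$ ($p = \left(-175 - 85\right)^{2} - \left(185 - 2 \cdot 218^{2}\right) = \left(-260\right)^{2} + \left(-185 + 2 \cdot 47524\right) = 67600 + \left(-185 + 95048\right) = 67600 + 94863 = 162463$)
$\frac{237794}{p} - \frac{41827}{58559} = \frac{237794}{162463} - \frac{41827}{58559} = \frac{7129638945}{9513670817}$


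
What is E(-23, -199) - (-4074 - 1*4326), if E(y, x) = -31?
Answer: 8369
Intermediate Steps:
E(-23, -199) - (-4074 - 1*4326) = -31 - (-4074 - 1*4326) = -31 - (-4074 - 4326) = -31 - 1*(-8400) = -31 + 8400 = 8369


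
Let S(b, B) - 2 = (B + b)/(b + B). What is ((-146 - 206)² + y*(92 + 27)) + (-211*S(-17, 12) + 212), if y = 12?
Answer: 124911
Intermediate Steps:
S(b, B) = 3 (S(b, B) = 2 + (B + b)/(b + B) = 2 + (B + b)/(B + b) = 2 + 1 = 3)
((-146 - 206)² + y*(92 + 27)) + (-211*S(-17, 12) + 212) = ((-146 - 206)² + 12*(92 + 27)) + (-211*3 + 212) = ((-352)² + 12*119) + (-633 + 212) = (123904 + 1428) - 421 = 125332 - 421 = 124911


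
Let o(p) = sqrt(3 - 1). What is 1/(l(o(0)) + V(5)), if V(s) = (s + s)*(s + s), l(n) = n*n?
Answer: 1/102 ≈ 0.0098039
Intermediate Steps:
o(p) = sqrt(2)
l(n) = n**2
V(s) = 4*s**2 (V(s) = (2*s)*(2*s) = 4*s**2)
1/(l(o(0)) + V(5)) = 1/((sqrt(2))**2 + 4*5**2) = 1/(2 + 4*25) = 1/(2 + 100) = 1/102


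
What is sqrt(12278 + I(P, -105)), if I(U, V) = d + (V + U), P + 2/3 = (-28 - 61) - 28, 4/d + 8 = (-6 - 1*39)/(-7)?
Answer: sqrt(13125486)/33 ≈ 109.79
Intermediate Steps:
d = -28/11 (d = 4/(-8 + (-6 - 1*39)/(-7)) = 4/(-8 + (-6 - 39)*(-1/7)) = 4/(-8 - 45*(-1/7)) = 4/(-8 + 45/7) = 4/(-11/7) = 4*(-7/11) = -28/11 ≈ -2.5455)
P = -353/3 (P = -2/3 + ((-28 - 61) - 28) = -2/3 + (-89 - 28) = -2/3 - 117 = -353/3 ≈ -117.67)
I(U, V) = -28/11 + U + V (I(U, V) = -28/11 + (V + U) = -28/11 + (U + V) = -28/11 + U + V)
sqrt(12278 + I(P, -105)) = sqrt(12278 + (-28/11 - 353/3 - 105)) = sqrt(12278 - 7432/33) = sqrt(397742/33) = sqrt(13125486)/33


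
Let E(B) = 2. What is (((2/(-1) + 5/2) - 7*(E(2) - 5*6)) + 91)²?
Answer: 330625/4 ≈ 82656.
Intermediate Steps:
(((2/(-1) + 5/2) - 7*(E(2) - 5*6)) + 91)² = (((2/(-1) + 5/2) - 7*(2 - 5*6)) + 91)² = (((2*(-1) + 5*(½)) - 7*(2 - 30)) + 91)² = (((-2 + 5/2) - 7*(-28)) + 91)² = ((½ + 196) + 91)² = (393/2 + 91)² = (575/2)² = 330625/4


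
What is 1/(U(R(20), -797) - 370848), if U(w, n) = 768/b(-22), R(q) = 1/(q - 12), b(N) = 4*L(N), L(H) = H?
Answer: -11/4079424 ≈ -2.6965e-6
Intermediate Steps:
b(N) = 4*N
R(q) = 1/(-12 + q)
U(w, n) = -96/11 (U(w, n) = 768/((4*(-22))) = 768/(-88) = 768*(-1/88) = -96/11)
1/(U(R(20), -797) - 370848) = 1/(-96/11 - 370848) = 1/(-4079424/11) = -11/4079424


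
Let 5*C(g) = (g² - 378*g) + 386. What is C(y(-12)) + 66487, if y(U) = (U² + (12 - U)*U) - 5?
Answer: 411344/5 ≈ 82269.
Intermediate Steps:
y(U) = -5 + U² + U*(12 - U) (y(U) = (U² + U*(12 - U)) - 5 = -5 + U² + U*(12 - U))
C(g) = 386/5 - 378*g/5 + g²/5 (C(g) = ((g² - 378*g) + 386)/5 = (386 + g² - 378*g)/5 = 386/5 - 378*g/5 + g²/5)
C(y(-12)) + 66487 = (386/5 - 378*(-5 + 12*(-12))/5 + (-5 + 12*(-12))²/5) + 66487 = (386/5 - 378*(-5 - 144)/5 + (-5 - 144)²/5) + 66487 = (386/5 - 378/5*(-149) + (⅕)*(-149)²) + 66487 = (386/5 + 56322/5 + (⅕)*22201) + 66487 = (386/5 + 56322/5 + 22201/5) + 66487 = 78909/5 + 66487 = 411344/5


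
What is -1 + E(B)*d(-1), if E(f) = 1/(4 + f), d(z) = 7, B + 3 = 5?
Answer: ⅙ ≈ 0.16667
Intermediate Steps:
B = 2 (B = -3 + 5 = 2)
-1 + E(B)*d(-1) = -1 + 7/(4 + 2) = -1 + 7/6 = ⅙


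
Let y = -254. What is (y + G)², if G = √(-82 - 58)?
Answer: 64376 - 1016*I*√35 ≈ 64376.0 - 6010.7*I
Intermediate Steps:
G = 2*I*√35 (G = √(-140) = 2*I*√35 ≈ 11.832*I)
(y + G)² = (-254 + 2*I*√35)²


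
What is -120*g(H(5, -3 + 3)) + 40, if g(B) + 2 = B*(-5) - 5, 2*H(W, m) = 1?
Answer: 1180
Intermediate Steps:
H(W, m) = 1/2 (H(W, m) = (1/2)*1 = 1/2)
g(B) = -7 - 5*B (g(B) = -2 + (B*(-5) - 5) = -2 + (-5*B - 5) = -2 + (-5 - 5*B) = -7 - 5*B)
-120*g(H(5, -3 + 3)) + 40 = -120*(-7 - 5*1/2) + 40 = -120*(-7 - 5/2) + 40 = -120*(-19/2) + 40 = 1140 + 40 = 1180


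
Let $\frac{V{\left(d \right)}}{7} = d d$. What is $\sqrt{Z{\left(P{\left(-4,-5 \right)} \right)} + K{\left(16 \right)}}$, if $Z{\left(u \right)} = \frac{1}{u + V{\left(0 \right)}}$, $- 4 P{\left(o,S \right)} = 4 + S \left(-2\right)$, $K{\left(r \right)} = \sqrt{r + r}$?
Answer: $\frac{\sqrt{-14 + 196 \sqrt{2}}}{7} \approx 2.3176$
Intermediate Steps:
$V{\left(d \right)} = 7 d^{2}$ ($V{\left(d \right)} = 7 d d = 7 d^{2}$)
$K{\left(r \right)} = \sqrt{2} \sqrt{r}$ ($K{\left(r \right)} = \sqrt{2 r} = \sqrt{2} \sqrt{r}$)
$P{\left(o,S \right)} = -1 + \frac{S}{2}$ ($P{\left(o,S \right)} = - \frac{4 + S \left(-2\right)}{4} = - \frac{4 - 2 S}{4} = -1 + \frac{S}{2}$)
$Z{\left(u \right)} = \frac{1}{u}$ ($Z{\left(u \right)} = \frac{1}{u + 7 \cdot 0^{2}} = \frac{1}{u + 7 \cdot 0} = \frac{1}{u + 0} = \frac{1}{u}$)
$\sqrt{Z{\left(P{\left(-4,-5 \right)} \right)} + K{\left(16 \right)}} = \sqrt{\frac{1}{-1 + \frac{1}{2} \left(-5\right)} + \sqrt{2} \sqrt{16}} = \sqrt{\frac{1}{-1 - \frac{5}{2}} + \sqrt{2} \cdot 4} = \sqrt{\frac{1}{- \frac{7}{2}} + 4 \sqrt{2}} = \sqrt{- \frac{2}{7} + 4 \sqrt{2}}$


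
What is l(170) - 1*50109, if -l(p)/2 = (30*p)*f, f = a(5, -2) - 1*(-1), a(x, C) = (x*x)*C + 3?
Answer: 419091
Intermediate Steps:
a(x, C) = 3 + C*x² (a(x, C) = x²*C + 3 = C*x² + 3 = 3 + C*x²)
f = -46 (f = (3 - 2*5²) - 1*(-1) = (3 - 2*25) + 1 = (3 - 50) + 1 = -47 + 1 = -46)
l(p) = 2760*p (l(p) = -2*30*p*(-46) = -(-2760)*p = 2760*p)
l(170) - 1*50109 = 2760*170 - 1*50109 = 469200 - 50109 = 419091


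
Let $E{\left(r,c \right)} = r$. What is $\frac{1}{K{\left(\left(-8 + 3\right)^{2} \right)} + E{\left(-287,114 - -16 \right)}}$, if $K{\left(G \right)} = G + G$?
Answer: $- \frac{1}{237} \approx -0.0042194$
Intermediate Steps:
$K{\left(G \right)} = 2 G$
$\frac{1}{K{\left(\left(-8 + 3\right)^{2} \right)} + E{\left(-287,114 - -16 \right)}} = \frac{1}{2 \left(-8 + 3\right)^{2} - 287} = \frac{1}{2 \left(-5\right)^{2} - 287} = \frac{1}{2 \cdot 25 - 287} = \frac{1}{50 - 287} = \frac{1}{-237} = - \frac{1}{237}$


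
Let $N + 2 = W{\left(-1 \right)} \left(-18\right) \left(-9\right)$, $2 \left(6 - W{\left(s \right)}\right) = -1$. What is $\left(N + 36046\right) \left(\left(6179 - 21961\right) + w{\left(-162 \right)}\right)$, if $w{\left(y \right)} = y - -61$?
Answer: $-589211651$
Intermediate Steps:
$w{\left(y \right)} = 61 + y$ ($w{\left(y \right)} = y + 61 = 61 + y$)
$W{\left(s \right)} = \frac{13}{2}$ ($W{\left(s \right)} = 6 - - \frac{1}{2} = 6 + \frac{1}{2} = \frac{13}{2}$)
$N = 1051$ ($N = -2 + \frac{13}{2} \left(-18\right) \left(-9\right) = -2 - -1053 = -2 + 1053 = 1051$)
$\left(N + 36046\right) \left(\left(6179 - 21961\right) + w{\left(-162 \right)}\right) = \left(1051 + 36046\right) \left(\left(6179 - 21961\right) + \left(61 - 162\right)\right) = 37097 \left(-15782 - 101\right) = 37097 \left(-15883\right) = -589211651$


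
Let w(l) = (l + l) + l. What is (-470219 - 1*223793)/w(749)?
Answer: -694012/2247 ≈ -308.86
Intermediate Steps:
w(l) = 3*l (w(l) = 2*l + l = 3*l)
(-470219 - 1*223793)/w(749) = (-470219 - 1*223793)/((3*749)) = (-470219 - 223793)/2247 = -694012*1/2247 = -694012/2247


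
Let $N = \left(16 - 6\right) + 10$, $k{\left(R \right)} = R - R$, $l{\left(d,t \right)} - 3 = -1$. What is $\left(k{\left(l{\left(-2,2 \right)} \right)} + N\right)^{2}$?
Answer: $400$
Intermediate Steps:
$l{\left(d,t \right)} = 2$ ($l{\left(d,t \right)} = 3 - 1 = 2$)
$k{\left(R \right)} = 0$
$N = 20$ ($N = 10 + 10 = 20$)
$\left(k{\left(l{\left(-2,2 \right)} \right)} + N\right)^{2} = \left(0 + 20\right)^{2} = 20^{2} = 400$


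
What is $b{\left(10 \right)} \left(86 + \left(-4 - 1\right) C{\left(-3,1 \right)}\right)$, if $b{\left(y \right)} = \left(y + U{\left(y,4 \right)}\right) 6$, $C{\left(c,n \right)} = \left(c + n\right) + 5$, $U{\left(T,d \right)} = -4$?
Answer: $2556$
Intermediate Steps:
$C{\left(c,n \right)} = 5 + c + n$
$b{\left(y \right)} = -24 + 6 y$ ($b{\left(y \right)} = \left(y - 4\right) 6 = \left(-4 + y\right) 6 = -24 + 6 y$)
$b{\left(10 \right)} \left(86 + \left(-4 - 1\right) C{\left(-3,1 \right)}\right) = \left(-24 + 6 \cdot 10\right) \left(86 + \left(-4 - 1\right) \left(5 - 3 + 1\right)\right) = \left(-24 + 60\right) \left(86 - 15\right) = 36 \left(86 - 15\right) = 36 \cdot 71 = 2556$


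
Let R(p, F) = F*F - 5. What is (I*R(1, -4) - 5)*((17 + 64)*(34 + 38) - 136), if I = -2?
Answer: -153792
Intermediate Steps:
R(p, F) = -5 + F² (R(p, F) = F² - 5 = -5 + F²)
(I*R(1, -4) - 5)*((17 + 64)*(34 + 38) - 136) = (-2*(-5 + (-4)²) - 5)*((17 + 64)*(34 + 38) - 136) = (-2*(-5 + 16) - 5)*(81*72 - 136) = (-2*11 - 5)*(5832 - 136) = (-22 - 5)*5696 = -27*5696 = -153792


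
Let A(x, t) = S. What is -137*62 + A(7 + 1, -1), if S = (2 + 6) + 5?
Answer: -8481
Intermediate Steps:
S = 13 (S = 8 + 5 = 13)
A(x, t) = 13
-137*62 + A(7 + 1, -1) = -137*62 + 13 = -8494 + 13 = -8481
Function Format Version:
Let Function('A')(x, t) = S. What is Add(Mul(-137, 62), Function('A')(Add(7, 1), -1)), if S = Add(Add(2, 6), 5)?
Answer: -8481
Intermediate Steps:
S = 13 (S = Add(8, 5) = 13)
Function('A')(x, t) = 13
Add(Mul(-137, 62), Function('A')(Add(7, 1), -1)) = Add(Mul(-137, 62), 13) = Add(-8494, 13) = -8481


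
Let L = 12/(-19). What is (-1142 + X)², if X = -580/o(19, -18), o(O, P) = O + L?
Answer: 167754138084/121801 ≈ 1.3773e+6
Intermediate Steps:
L = -12/19 (L = 12*(-1/19) = -12/19 ≈ -0.63158)
o(O, P) = -12/19 + O (o(O, P) = O - 12/19 = -12/19 + O)
X = -11020/349 (X = -580/(-12/19 + 19) = -580/349/19 = -580*19/349 = -11020/349 ≈ -31.576)
(-1142 + X)² = (-1142 - 11020/349)² = (-409578/349)² = 167754138084/121801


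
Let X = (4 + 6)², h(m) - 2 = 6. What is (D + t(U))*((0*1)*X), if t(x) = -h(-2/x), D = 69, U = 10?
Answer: 0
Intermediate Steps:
h(m) = 8 (h(m) = 2 + 6 = 8)
X = 100 (X = 10² = 100)
t(x) = -8 (t(x) = -1*8 = -8)
(D + t(U))*((0*1)*X) = (69 - 8)*((0*1)*100) = 61*(0*100) = 61*0 = 0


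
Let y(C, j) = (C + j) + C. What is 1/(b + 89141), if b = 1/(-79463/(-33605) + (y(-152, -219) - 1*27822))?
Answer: 952454262/84902725335337 ≈ 1.1218e-5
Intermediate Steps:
y(C, j) = j + 2*C
b = -33605/952454262 (b = 1/(-79463/(-33605) + ((-219 + 2*(-152)) - 1*27822)) = 1/(-79463*(-1/33605) + ((-219 - 304) - 27822)) = 1/(79463/33605 + (-523 - 27822)) = 1/(79463/33605 - 28345) = 1/(-952454262/33605) = -33605/952454262 ≈ -3.5283e-5)
1/(b + 89141) = 1/(-33605/952454262 + 89141) = 1/(84902725335337/952454262) = 952454262/84902725335337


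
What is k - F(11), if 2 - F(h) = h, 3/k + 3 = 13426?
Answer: 120810/13423 ≈ 9.0002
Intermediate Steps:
k = 3/13423 (k = 3/(-3 + 13426) = 3/13423 ≈ 0.00022350)
F(h) = 2 - h
k - F(11) = 3/13423 - (2 - 1*11) = 3/13423 - (2 - 11) = 3/13423 - 1*(-9) = 3/13423 + 9 = 120810/13423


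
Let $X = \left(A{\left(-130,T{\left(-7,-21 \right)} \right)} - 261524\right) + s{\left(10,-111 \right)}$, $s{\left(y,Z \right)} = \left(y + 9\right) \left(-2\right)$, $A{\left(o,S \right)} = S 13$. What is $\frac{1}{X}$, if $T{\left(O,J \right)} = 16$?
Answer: $- \frac{1}{261354} \approx -3.8262 \cdot 10^{-6}$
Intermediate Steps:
$A{\left(o,S \right)} = 13 S$
$s{\left(y,Z \right)} = -18 - 2 y$ ($s{\left(y,Z \right)} = \left(9 + y\right) \left(-2\right) = -18 - 2 y$)
$X = -261354$ ($X = \left(13 \cdot 16 - 261524\right) - 38 = \left(208 - 261524\right) - 38 = -261316 - 38 = -261354$)
$\frac{1}{X} = \frac{1}{-261354} = - \frac{1}{261354}$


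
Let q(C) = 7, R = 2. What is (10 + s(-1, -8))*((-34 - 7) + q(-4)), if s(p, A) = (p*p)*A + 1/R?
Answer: -85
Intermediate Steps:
s(p, A) = ½ + A*p² (s(p, A) = (p*p)*A + 1/2 = p²*A + ½ = A*p² + ½ = ½ + A*p²)
(10 + s(-1, -8))*((-34 - 7) + q(-4)) = (10 + (½ - 8*(-1)²))*((-34 - 7) + 7) = (10 + (½ - 8*1))*(-41 + 7) = (10 + (½ - 8))*(-34) = (10 - 15/2)*(-34) = (5/2)*(-34) = -85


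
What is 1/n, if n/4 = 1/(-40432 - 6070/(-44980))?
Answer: -181862529/17992 ≈ -10108.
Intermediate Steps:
n = -17992/181862529 (n = 4/(-40432 - 6070/(-44980)) = 4/(-40432 - 6070*(-1/44980)) = 4/(-40432 + 607/4498) = 4/(-181862529/4498) = 4*(-4498/181862529) = -17992/181862529 ≈ -9.8932e-5)
1/n = 1/(-17992/181862529) = -181862529/17992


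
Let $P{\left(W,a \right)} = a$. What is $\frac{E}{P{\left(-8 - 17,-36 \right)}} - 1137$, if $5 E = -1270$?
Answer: $- \frac{20339}{18} \approx -1129.9$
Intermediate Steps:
$E = -254$ ($E = \frac{1}{5} \left(-1270\right) = -254$)
$\frac{E}{P{\left(-8 - 17,-36 \right)}} - 1137 = - \frac{254}{-36} - 1137 = \left(-254\right) \left(- \frac{1}{36}\right) - 1137 = \frac{127}{18} - 1137 = - \frac{20339}{18}$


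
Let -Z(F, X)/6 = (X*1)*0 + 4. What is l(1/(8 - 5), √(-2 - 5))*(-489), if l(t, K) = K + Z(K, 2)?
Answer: 11736 - 489*I*√7 ≈ 11736.0 - 1293.8*I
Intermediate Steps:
Z(F, X) = -24 (Z(F, X) = -6*((X*1)*0 + 4) = -6*(X*0 + 4) = -6*(0 + 4) = -6*4 = -24)
l(t, K) = -24 + K (l(t, K) = K - 24 = -24 + K)
l(1/(8 - 5), √(-2 - 5))*(-489) = (-24 + √(-2 - 5))*(-489) = (-24 + √(-7))*(-489) = (-24 + I*√7)*(-489) = 11736 - 489*I*√7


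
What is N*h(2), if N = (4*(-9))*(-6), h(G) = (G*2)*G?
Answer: 1728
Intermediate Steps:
h(G) = 2*G² (h(G) = (2*G)*G = 2*G²)
N = 216 (N = -36*(-6) = 216)
N*h(2) = 216*(2*2²) = 216*(2*4) = 216*8 = 1728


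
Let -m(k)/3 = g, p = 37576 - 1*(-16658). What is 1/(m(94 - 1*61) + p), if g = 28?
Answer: 1/54150 ≈ 1.8467e-5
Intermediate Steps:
p = 54234 (p = 37576 + 16658 = 54234)
m(k) = -84 (m(k) = -3*28 = -84)
1/(m(94 - 1*61) + p) = 1/(-84 + 54234) = 1/54150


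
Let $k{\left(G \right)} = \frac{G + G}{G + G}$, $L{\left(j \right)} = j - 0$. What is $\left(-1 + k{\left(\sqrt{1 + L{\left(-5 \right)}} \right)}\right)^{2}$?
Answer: $0$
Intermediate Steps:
$L{\left(j \right)} = j$ ($L{\left(j \right)} = j + 0 = j$)
$k{\left(G \right)} = 1$ ($k{\left(G \right)} = \frac{2 G}{2 G} = 2 G \frac{1}{2 G} = 1$)
$\left(-1 + k{\left(\sqrt{1 + L{\left(-5 \right)}} \right)}\right)^{2} = \left(-1 + 1\right)^{2} = 0^{2} = 0$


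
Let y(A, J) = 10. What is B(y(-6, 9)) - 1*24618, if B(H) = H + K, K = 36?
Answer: -24572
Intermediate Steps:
B(H) = 36 + H (B(H) = H + 36 = 36 + H)
B(y(-6, 9)) - 1*24618 = (36 + 10) - 1*24618 = 46 - 24618 = -24572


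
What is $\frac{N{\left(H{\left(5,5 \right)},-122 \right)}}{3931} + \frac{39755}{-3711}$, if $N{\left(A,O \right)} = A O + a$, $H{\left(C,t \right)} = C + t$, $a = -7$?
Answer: $- \frac{160830302}{14587941} \approx -11.025$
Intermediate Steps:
$N{\left(A,O \right)} = -7 + A O$ ($N{\left(A,O \right)} = A O - 7 = -7 + A O$)
$\frac{N{\left(H{\left(5,5 \right)},-122 \right)}}{3931} + \frac{39755}{-3711} = \frac{-7 + \left(5 + 5\right) \left(-122\right)}{3931} + \frac{39755}{-3711} = \left(-7 + 10 \left(-122\right)\right) \frac{1}{3931} + 39755 \left(- \frac{1}{3711}\right) = \left(-7 - 1220\right) \frac{1}{3931} - \frac{39755}{3711} = \left(-1227\right) \frac{1}{3931} - \frac{39755}{3711} = - \frac{1227}{3931} - \frac{39755}{3711} = - \frac{160830302}{14587941}$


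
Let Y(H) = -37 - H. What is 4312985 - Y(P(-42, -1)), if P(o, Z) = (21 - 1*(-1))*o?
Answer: 4312098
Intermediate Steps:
P(o, Z) = 22*o (P(o, Z) = (21 + 1)*o = 22*o)
4312985 - Y(P(-42, -1)) = 4312985 - (-37 - 22*(-42)) = 4312985 - (-37 - 1*(-924)) = 4312985 - (-37 + 924) = 4312985 - 1*887 = 4312985 - 887 = 4312098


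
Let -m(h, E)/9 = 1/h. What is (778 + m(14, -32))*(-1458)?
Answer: -7933707/7 ≈ -1.1334e+6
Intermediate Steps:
m(h, E) = -9/h
(778 + m(14, -32))*(-1458) = (778 - 9/14)*(-1458) = (10883/14)*(-1458) = -7933707/7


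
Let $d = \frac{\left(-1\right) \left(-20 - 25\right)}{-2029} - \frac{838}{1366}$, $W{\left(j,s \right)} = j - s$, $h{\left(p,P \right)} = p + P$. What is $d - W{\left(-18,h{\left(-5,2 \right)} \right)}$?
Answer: $\frac{19906219}{1385807} \approx 14.364$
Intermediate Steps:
$h{\left(p,P \right)} = P + p$
$d = - \frac{880886}{1385807}$ ($d = \left(-1\right) \left(-45\right) \left(- \frac{1}{2029}\right) - \frac{419}{683} = 45 \left(- \frac{1}{2029}\right) - \frac{419}{683} = - \frac{45}{2029} - \frac{419}{683} = - \frac{880886}{1385807} \approx -0.63565$)
$d - W{\left(-18,h{\left(-5,2 \right)} \right)} = - \frac{880886}{1385807} - \left(-18 - \left(2 - 5\right)\right) = - \frac{880886}{1385807} - \left(-18 - -3\right) = - \frac{880886}{1385807} - \left(-18 + 3\right) = - \frac{880886}{1385807} - -15 = - \frac{880886}{1385807} + 15 = \frac{19906219}{1385807}$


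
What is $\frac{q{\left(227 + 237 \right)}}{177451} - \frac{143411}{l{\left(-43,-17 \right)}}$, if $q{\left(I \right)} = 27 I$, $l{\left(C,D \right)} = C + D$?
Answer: $\frac{877557829}{367140} \approx 2390.3$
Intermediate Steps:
$\frac{q{\left(227 + 237 \right)}}{177451} - \frac{143411}{l{\left(-43,-17 \right)}} = \frac{27 \left(227 + 237\right)}{177451} - \frac{143411}{-43 - 17} = 27 \cdot 464 \cdot \frac{1}{177451} - \frac{143411}{-60} = 12528 \cdot \frac{1}{177451} - - \frac{143411}{60} = \frac{432}{6119} + \frac{143411}{60} = \frac{877557829}{367140}$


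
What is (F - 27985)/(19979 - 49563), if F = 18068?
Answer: 9917/29584 ≈ 0.33522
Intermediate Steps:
(F - 27985)/(19979 - 49563) = (18068 - 27985)/(19979 - 49563) = -9917/(-29584) = -9917*(-1/29584) = 9917/29584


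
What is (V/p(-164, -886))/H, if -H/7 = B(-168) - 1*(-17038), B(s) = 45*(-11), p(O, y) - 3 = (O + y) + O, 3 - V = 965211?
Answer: -965208/140235011 ≈ -0.0068828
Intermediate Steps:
V = -965208 (V = 3 - 1*965211 = 3 - 965211 = -965208)
p(O, y) = 3 + y + 2*O (p(O, y) = 3 + ((O + y) + O) = 3 + (y + 2*O) = 3 + y + 2*O)
B(s) = -495
H = -115801 (H = -7*(-495 - 1*(-17038)) = -7*(-495 + 17038) = -7*16543 = -115801)
(V/p(-164, -886))/H = -965208/(3 - 886 + 2*(-164))/(-115801) = -965208/(3 - 886 - 328)*(-1/115801) = -965208/(-1211)*(-1/115801) = -965208*(-1/1211)*(-1/115801) = (965208/1211)*(-1/115801) = -965208/140235011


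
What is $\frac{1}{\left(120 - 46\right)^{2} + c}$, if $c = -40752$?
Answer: $- \frac{1}{35276} \approx -2.8348 \cdot 10^{-5}$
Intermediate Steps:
$\frac{1}{\left(120 - 46\right)^{2} + c} = \frac{1}{\left(120 - 46\right)^{2} - 40752} = \frac{1}{74^{2} - 40752} = \frac{1}{5476 - 40752} = \frac{1}{-35276} = - \frac{1}{35276}$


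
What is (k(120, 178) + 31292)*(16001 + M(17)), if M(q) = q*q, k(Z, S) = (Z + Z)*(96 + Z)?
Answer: 1354220280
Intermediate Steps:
k(Z, S) = 2*Z*(96 + Z) (k(Z, S) = (2*Z)*(96 + Z) = 2*Z*(96 + Z))
M(q) = q²
(k(120, 178) + 31292)*(16001 + M(17)) = (2*120*(96 + 120) + 31292)*(16001 + 17²) = (2*120*216 + 31292)*(16001 + 289) = (51840 + 31292)*16290 = 83132*16290 = 1354220280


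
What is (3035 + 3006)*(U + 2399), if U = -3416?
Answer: -6143697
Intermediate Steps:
(3035 + 3006)*(U + 2399) = (3035 + 3006)*(-3416 + 2399) = 6041*(-1017) = -6143697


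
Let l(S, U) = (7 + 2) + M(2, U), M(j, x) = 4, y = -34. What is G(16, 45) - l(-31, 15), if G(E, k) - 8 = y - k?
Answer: -84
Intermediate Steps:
l(S, U) = 13 (l(S, U) = (7 + 2) + 4 = 9 + 4 = 13)
G(E, k) = -26 - k (G(E, k) = 8 + (-34 - k) = -26 - k)
G(16, 45) - l(-31, 15) = (-26 - 1*45) - 1*13 = (-26 - 45) - 13 = -71 - 13 = -84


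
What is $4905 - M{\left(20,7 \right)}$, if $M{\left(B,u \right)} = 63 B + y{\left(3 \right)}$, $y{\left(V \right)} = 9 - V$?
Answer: $3639$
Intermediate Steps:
$M{\left(B,u \right)} = 6 + 63 B$ ($M{\left(B,u \right)} = 63 B + \left(9 - 3\right) = 63 B + 6 = 6 + 63 B$)
$4905 - M{\left(20,7 \right)} = 4905 - \left(6 + 63 \cdot 20\right) = 4905 - \left(6 + 1260\right) = 4905 - 1266 = 3639$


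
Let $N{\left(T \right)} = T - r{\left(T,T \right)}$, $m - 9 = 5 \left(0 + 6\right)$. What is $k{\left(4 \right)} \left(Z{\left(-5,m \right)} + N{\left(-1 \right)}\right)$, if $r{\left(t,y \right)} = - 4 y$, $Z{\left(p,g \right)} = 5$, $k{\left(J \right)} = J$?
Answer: $0$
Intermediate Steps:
$m = 39$ ($m = 9 + 5 \left(0 + 6\right) = 9 + 5 \cdot 6 = 9 + 30 = 39$)
$N{\left(T \right)} = 5 T$ ($N{\left(T \right)} = T - - 4 T = T + 4 T = 5 T$)
$k{\left(4 \right)} \left(Z{\left(-5,m \right)} + N{\left(-1 \right)}\right) = 4 \left(5 + 5 \left(-1\right)\right) = 4 \left(5 - 5\right) = 4 \cdot 0 = 0$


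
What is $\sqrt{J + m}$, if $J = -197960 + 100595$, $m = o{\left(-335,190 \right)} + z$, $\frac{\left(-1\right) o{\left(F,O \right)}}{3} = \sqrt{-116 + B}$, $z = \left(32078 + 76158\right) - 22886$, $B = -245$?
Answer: $\sqrt{-12015 - 57 i} \approx 0.26 - 109.61 i$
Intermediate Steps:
$z = 85350$ ($z = 108236 - 22886 = 85350$)
$o{\left(F,O \right)} = - 57 i$ ($o{\left(F,O \right)} = - 3 \sqrt{-116 - 245} = - 3 \sqrt{-361} = - 3 \cdot 19 i = - 57 i$)
$m = 85350 - 57 i$ ($m = - 57 i + 85350 = 85350 - 57 i \approx 85350.0 - 57.0 i$)
$J = -97365$
$\sqrt{J + m} = \sqrt{-97365 + \left(85350 - 57 i\right)} = \sqrt{-12015 - 57 i}$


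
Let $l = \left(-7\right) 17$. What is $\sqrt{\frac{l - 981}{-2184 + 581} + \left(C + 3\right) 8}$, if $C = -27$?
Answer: $\frac{2 i \sqrt{122900407}}{1603} \approx 13.832 i$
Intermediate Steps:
$l = -119$
$\sqrt{\frac{l - 981}{-2184 + 581} + \left(C + 3\right) 8} = \sqrt{\frac{-119 - 981}{-2184 + 581} + \left(-27 + 3\right) 8} = \sqrt{- \frac{1100}{-1603} - 192} = \sqrt{\left(-1100\right) \left(- \frac{1}{1603}\right) - 192} = \sqrt{\frac{1100}{1603} - 192} = \sqrt{- \frac{306676}{1603}} = \frac{2 i \sqrt{122900407}}{1603}$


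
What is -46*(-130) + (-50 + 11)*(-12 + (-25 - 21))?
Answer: 8242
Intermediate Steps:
-46*(-130) + (-50 + 11)*(-12 + (-25 - 21)) = 5980 - 39*(-12 - 46) = 5980 - 39*(-58) = 5980 + 2262 = 8242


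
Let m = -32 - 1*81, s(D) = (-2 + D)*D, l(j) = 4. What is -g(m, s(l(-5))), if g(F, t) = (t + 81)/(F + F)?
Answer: 89/226 ≈ 0.39381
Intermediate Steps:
s(D) = D*(-2 + D)
m = -113 (m = -32 - 81 = -113)
g(F, t) = (81 + t)/(2*F) (g(F, t) = (81 + t)/((2*F)) = (81 + t)*(1/(2*F)) = (81 + t)/(2*F))
-g(m, s(l(-5))) = -(81 + 4*(-2 + 4))/(2*(-113)) = -(-1)*(81 + 4*2)/(2*113) = -(-1)*(81 + 8)/(2*113) = -(-1)*89/(2*113) = -1*(-89/226) = 89/226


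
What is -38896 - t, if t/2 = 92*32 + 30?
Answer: -44844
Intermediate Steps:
t = 5948 (t = 2*(92*32 + 30) = 2*(2944 + 30) = 2*2974 = 5948)
-38896 - t = -38896 - 1*5948 = -38896 - 5948 = -44844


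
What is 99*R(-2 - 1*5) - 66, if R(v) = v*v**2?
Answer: -34023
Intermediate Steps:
R(v) = v**3
99*R(-2 - 1*5) - 66 = 99*(-2 - 1*5)**3 - 66 = 99*(-2 - 5)**3 - 66 = 99*(-7)**3 - 66 = 99*(-343) - 66 = -33957 - 66 = -34023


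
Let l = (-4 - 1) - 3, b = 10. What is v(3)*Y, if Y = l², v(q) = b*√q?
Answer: 640*√3 ≈ 1108.5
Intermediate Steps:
v(q) = 10*√q
l = -8 (l = -5 - 3 = -8)
Y = 64 (Y = (-8)² = 64)
v(3)*Y = (10*√3)*64 = 640*√3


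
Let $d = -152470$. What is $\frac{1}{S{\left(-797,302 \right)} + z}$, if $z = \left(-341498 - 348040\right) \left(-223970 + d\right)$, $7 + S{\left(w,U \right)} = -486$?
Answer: $\frac{1}{259569684227} \approx 3.8525 \cdot 10^{-12}$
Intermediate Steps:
$S{\left(w,U \right)} = -493$ ($S{\left(w,U \right)} = -7 - 486 = -493$)
$z = 259569684720$ ($z = \left(-341498 - 348040\right) \left(-223970 - 152470\right) = \left(-689538\right) \left(-376440\right) = 259569684720$)
$\frac{1}{S{\left(-797,302 \right)} + z} = \frac{1}{-493 + 259569684720} = \frac{1}{259569684227}$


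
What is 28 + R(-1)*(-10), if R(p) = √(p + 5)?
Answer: 8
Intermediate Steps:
R(p) = √(5 + p)
28 + R(-1)*(-10) = 28 + √(5 - 1)*(-10) = 28 + √4*(-10) = 28 + 2*(-10) = 28 - 20 = 8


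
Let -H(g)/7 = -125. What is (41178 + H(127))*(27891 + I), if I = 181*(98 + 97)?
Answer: 2657160858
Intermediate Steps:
I = 35295 (I = 181*195 = 35295)
H(g) = 875 (H(g) = -7*(-125) = 875)
(41178 + H(127))*(27891 + I) = (41178 + 875)*(27891 + 35295) = 42053*63186 = 2657160858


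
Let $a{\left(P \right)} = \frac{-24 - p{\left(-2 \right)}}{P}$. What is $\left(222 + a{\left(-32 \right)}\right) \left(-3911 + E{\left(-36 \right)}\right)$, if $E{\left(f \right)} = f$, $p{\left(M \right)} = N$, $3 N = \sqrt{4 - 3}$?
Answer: $- \frac{84406595}{96} \approx -8.7924 \cdot 10^{5}$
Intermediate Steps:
$N = \frac{1}{3}$ ($N = \frac{\sqrt{4 - 3}}{3} = \frac{\sqrt{1}}{3} = \frac{1}{3} \cdot 1 = \frac{1}{3} \approx 0.33333$)
$p{\left(M \right)} = \frac{1}{3}$
$a{\left(P \right)} = - \frac{73}{3 P}$ ($a{\left(P \right)} = \frac{-24 - \frac{1}{3}}{P} = - \frac{73}{3 P}$)
$\left(222 + a{\left(-32 \right)}\right) \left(-3911 + E{\left(-36 \right)}\right) = \left(222 - \frac{73}{3 \left(-32\right)}\right) \left(-3911 - 36\right) = \left(222 - - \frac{73}{96}\right) \left(-3947\right) = \left(222 + \frac{73}{96}\right) \left(-3947\right) = \frac{21385}{96} \left(-3947\right) = - \frac{84406595}{96}$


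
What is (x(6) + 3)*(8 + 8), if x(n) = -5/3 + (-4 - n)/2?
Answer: -176/3 ≈ -58.667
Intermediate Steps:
x(n) = -11/3 - n/2 (x(n) = -5*⅓ + (-4 - n)*(½) = -5/3 + (-2 - n/2) = -11/3 - n/2)
(x(6) + 3)*(8 + 8) = ((-11/3 - ½*6) + 3)*(8 + 8) = ((-11/3 - 3) + 3)*16 = (-20/3 + 3)*16 = -11/3*16 = -176/3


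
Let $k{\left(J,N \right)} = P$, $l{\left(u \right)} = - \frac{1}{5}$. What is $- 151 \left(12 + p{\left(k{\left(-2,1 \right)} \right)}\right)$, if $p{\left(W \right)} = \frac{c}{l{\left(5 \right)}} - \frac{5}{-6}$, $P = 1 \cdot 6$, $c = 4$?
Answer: $\frac{6493}{6} \approx 1082.2$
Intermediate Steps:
$l{\left(u \right)} = - \frac{1}{5}$ ($l{\left(u \right)} = \left(-1\right) \frac{1}{5} = - \frac{1}{5}$)
$P = 6$
$k{\left(J,N \right)} = 6$
$p{\left(W \right)} = - \frac{115}{6}$ ($p{\left(W \right)} = \frac{4}{- \frac{1}{5}} - \frac{5}{-6} = 4 \left(-5\right) - - \frac{5}{6} = -20 + \frac{5}{6} = - \frac{115}{6}$)
$- 151 \left(12 + p{\left(k{\left(-2,1 \right)} \right)}\right) = - 151 \left(12 - \frac{115}{6}\right) = \left(-151\right) \left(- \frac{43}{6}\right) = \frac{6493}{6}$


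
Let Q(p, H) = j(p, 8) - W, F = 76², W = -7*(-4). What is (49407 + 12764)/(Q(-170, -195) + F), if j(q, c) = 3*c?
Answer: 62171/5772 ≈ 10.771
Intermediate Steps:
W = 28
F = 5776
Q(p, H) = -4 (Q(p, H) = 3*8 - 1*28 = 24 - 28 = -4)
(49407 + 12764)/(Q(-170, -195) + F) = (49407 + 12764)/(-4 + 5776) = 62171/5772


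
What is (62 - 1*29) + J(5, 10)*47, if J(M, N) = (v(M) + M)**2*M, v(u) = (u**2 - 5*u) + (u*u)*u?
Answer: 3971533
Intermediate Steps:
v(u) = u**2 + u**3 - 5*u (v(u) = (u**2 - 5*u) + u**2*u = (u**2 - 5*u) + u**3 = u**2 + u**3 - 5*u)
J(M, N) = M*(M + M*(-5 + M + M**2))**2 (J(M, N) = (M*(-5 + M + M**2) + M)**2*M = (M + M*(-5 + M + M**2))**2*M = M*(M + M*(-5 + M + M**2))**2)
(62 - 1*29) + J(5, 10)*47 = (62 - 1*29) + (5**3*(-4 + 5 + 5**2)**2)*47 = (62 - 29) + (125*(-4 + 5 + 25)**2)*47 = 33 + (125*26**2)*47 = 33 + (125*676)*47 = 33 + 84500*47 = 33 + 3971500 = 3971533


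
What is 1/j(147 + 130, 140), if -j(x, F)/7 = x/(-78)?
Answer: 78/1939 ≈ 0.040227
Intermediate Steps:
j(x, F) = 7*x/78 (j(x, F) = -7*x/(-78) = -7*x*(-1)/78 = -(-7)*x/78 = 7*x/78)
1/j(147 + 130, 140) = 1/(7*(147 + 130)/78) = 1/((7/78)*277) = 1/(1939/78) = 78/1939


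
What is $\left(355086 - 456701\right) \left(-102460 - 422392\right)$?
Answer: $53332835980$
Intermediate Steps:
$\left(355086 - 456701\right) \left(-102460 - 422392\right) = \left(-101615\right) \left(-524852\right) = 53332835980$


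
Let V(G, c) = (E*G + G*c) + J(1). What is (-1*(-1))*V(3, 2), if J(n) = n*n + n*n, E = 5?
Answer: 23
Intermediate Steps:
J(n) = 2*n² (J(n) = n² + n² = 2*n²)
V(G, c) = 2 + 5*G + G*c (V(G, c) = (5*G + G*c) + 2*1² = (5*G + G*c) + 2*1 = (5*G + G*c) + 2 = 2 + 5*G + G*c)
(-1*(-1))*V(3, 2) = (-1*(-1))*(2 + 5*3 + 3*2) = 1*(2 + 15 + 6) = 1*23 = 23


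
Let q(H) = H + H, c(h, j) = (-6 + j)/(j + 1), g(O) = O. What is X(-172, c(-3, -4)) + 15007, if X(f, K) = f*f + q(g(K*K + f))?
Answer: 398423/9 ≈ 44269.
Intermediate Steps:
c(h, j) = (-6 + j)/(1 + j)
q(H) = 2*H
X(f, K) = f**2 + 2*f + 2*K**2 (X(f, K) = f*f + 2*(K*K + f) = f**2 + 2*(K**2 + f) = f**2 + 2*(f + K**2) = f**2 + (2*f + 2*K**2) = f**2 + 2*f + 2*K**2)
X(-172, c(-3, -4)) + 15007 = ((-172)**2 + 2*(-172) + 2*((-6 - 4)/(1 - 4))**2) + 15007 = (29584 - 344 + 2*(-10/(-3))**2) + 15007 = (29584 - 344 + 2*(-1/3*(-10))**2) + 15007 = (29584 - 344 + 2*(10/3)**2) + 15007 = (29584 - 344 + 2*(100/9)) + 15007 = (29584 - 344 + 200/9) + 15007 = 263360/9 + 15007 = 398423/9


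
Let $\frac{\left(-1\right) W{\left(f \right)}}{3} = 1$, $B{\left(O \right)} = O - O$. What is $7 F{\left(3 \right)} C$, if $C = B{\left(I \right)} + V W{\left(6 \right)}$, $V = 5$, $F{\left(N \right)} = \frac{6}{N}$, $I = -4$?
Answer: $-210$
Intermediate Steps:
$B{\left(O \right)} = 0$
$W{\left(f \right)} = -3$ ($W{\left(f \right)} = \left(-3\right) 1 = -3$)
$C = -15$ ($C = 0 + 5 \left(-3\right) = 0 - 15 = -15$)
$7 F{\left(3 \right)} C = 7 \cdot \frac{6}{3} \left(-15\right) = 7 \cdot 6 \cdot \frac{1}{3} \left(-15\right) = 7 \cdot 2 \left(-15\right) = 14 \left(-15\right) = -210$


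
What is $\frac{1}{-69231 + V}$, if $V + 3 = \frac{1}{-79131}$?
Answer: $- \frac{79131}{5478555655} \approx -1.4444 \cdot 10^{-5}$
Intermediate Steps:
$V = - \frac{237394}{79131}$ ($V = -3 + \frac{1}{-79131} = -3 - \frac{1}{79131} = - \frac{237394}{79131} \approx -3.0$)
$\frac{1}{-69231 + V} = \frac{1}{-69231 - \frac{237394}{79131}} = \frac{1}{- \frac{5478555655}{79131}} = - \frac{79131}{5478555655}$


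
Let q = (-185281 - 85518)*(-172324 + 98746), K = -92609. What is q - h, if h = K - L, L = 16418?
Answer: 19924957849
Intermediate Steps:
q = 19924848822 (q = -270799*(-73578) = 19924848822)
h = -109027 (h = -92609 - 1*16418 = -92609 - 16418 = -109027)
q - h = 19924848822 - 1*(-109027) = 19924848822 + 109027 = 19924957849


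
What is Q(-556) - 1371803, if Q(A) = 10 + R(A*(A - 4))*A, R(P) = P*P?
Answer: -53901448949393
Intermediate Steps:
R(P) = P²
Q(A) = 10 + A³*(-4 + A)² (Q(A) = 10 + (A*(A - 4))²*A = 10 + (A*(-4 + A))²*A = 10 + (A²*(-4 + A)²)*A = 10 + A³*(-4 + A)²)
Q(-556) - 1371803 = (10 + (-556)³*(-4 - 556)²) - 1371803 = (10 - 171879616*(-560)²) - 1371803 = (10 - 171879616*313600) - 1371803 = (10 - 53901447577600) - 1371803 = -53901447577590 - 1371803 = -53901448949393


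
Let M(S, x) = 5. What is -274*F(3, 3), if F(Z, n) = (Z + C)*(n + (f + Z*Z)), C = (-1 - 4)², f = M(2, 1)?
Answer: -130424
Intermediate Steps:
f = 5
C = 25 (C = (-5)² = 25)
F(Z, n) = (25 + Z)*(5 + n + Z²) (F(Z, n) = (Z + 25)*(n + (5 + Z*Z)) = (25 + Z)*(n + (5 + Z²)) = (25 + Z)*(5 + n + Z²))
-274*F(3, 3) = -274*(125 + 3³ + 5*3 + 25*3 + 25*3² + 3*3) = -274*(125 + 27 + 15 + 75 + 25*9 + 9) = -274*(125 + 27 + 15 + 75 + 225 + 9) = -274*476 = -130424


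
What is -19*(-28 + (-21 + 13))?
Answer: 684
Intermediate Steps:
-19*(-28 + (-21 + 13)) = -19*(-28 - 8) = -19*(-36) = 684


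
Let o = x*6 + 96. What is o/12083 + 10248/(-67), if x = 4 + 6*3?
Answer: -123811308/809561 ≈ -152.94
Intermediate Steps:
x = 22 (x = 4 + 18 = 22)
o = 228 (o = 22*6 + 96 = 132 + 96 = 228)
o/12083 + 10248/(-67) = 228/12083 + 10248/(-67) = 228*(1/12083) + 10248*(-1/67) = 228/12083 - 10248/67 = -123811308/809561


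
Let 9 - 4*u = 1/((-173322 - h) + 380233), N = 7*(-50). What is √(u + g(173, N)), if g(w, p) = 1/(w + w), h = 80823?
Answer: √1071961917338814/21813224 ≈ 1.5010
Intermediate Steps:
N = -350
g(w, p) = 1/(2*w)
u = 1134791/504352 (u = 9/4 - 1/(4*((-173322 - 1*80823) + 380233)) = 9/4 - 1/(4*((-173322 - 80823) + 380233)) = 9/4 - 1/(4*(-254145 + 380233)) = 9/4 - ¼/126088 = 9/4 - ¼*1/126088 = 9/4 - 1/504352 = 1134791/504352 ≈ 2.2500)
√(u + g(173, N)) = √(1134791/504352 + (½)/173) = √(1134791/504352 + (½)*(1/173)) = √(1134791/504352 + 1/346) = √(196571019/87252896) = √1071961917338814/21813224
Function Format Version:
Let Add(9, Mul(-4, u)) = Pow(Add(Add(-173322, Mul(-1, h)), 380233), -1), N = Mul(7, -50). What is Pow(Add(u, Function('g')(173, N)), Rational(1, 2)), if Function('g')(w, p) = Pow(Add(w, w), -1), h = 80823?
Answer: Mul(Rational(1, 21813224), Pow(1071961917338814, Rational(1, 2))) ≈ 1.5010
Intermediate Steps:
N = -350
Function('g')(w, p) = Mul(Rational(1, 2), Pow(w, -1)) (Function('g')(w, p) = Pow(Mul(2, w), -1) = Mul(Rational(1, 2), Pow(w, -1)))
u = Rational(1134791, 504352) (u = Add(Rational(9, 4), Mul(Rational(-1, 4), Pow(Add(Add(-173322, Mul(-1, 80823)), 380233), -1))) = Add(Rational(9, 4), Mul(Rational(-1, 4), Pow(Add(Add(-173322, -80823), 380233), -1))) = Add(Rational(9, 4), Mul(Rational(-1, 4), Pow(Add(-254145, 380233), -1))) = Add(Rational(9, 4), Mul(Rational(-1, 4), Pow(126088, -1))) = Add(Rational(9, 4), Mul(Rational(-1, 4), Rational(1, 126088))) = Add(Rational(9, 4), Rational(-1, 504352)) = Rational(1134791, 504352) ≈ 2.2500)
Pow(Add(u, Function('g')(173, N)), Rational(1, 2)) = Pow(Add(Rational(1134791, 504352), Mul(Rational(1, 2), Pow(173, -1))), Rational(1, 2)) = Pow(Add(Rational(1134791, 504352), Mul(Rational(1, 2), Rational(1, 173))), Rational(1, 2)) = Pow(Add(Rational(1134791, 504352), Rational(1, 346)), Rational(1, 2)) = Pow(Rational(196571019, 87252896), Rational(1, 2)) = Mul(Rational(1, 21813224), Pow(1071961917338814, Rational(1, 2)))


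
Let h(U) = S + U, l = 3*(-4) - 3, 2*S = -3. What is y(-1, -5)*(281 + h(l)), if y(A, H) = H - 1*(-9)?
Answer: 1058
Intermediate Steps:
S = -3/2 (S = (½)*(-3) = -3/2 ≈ -1.5000)
l = -15 (l = -12 - 3 = -15)
y(A, H) = 9 + H (y(A, H) = H + 9 = 9 + H)
h(U) = -3/2 + U
y(-1, -5)*(281 + h(l)) = (9 - 5)*(281 + (-3/2 - 15)) = 4*(281 - 33/2) = 4*(529/2) = 1058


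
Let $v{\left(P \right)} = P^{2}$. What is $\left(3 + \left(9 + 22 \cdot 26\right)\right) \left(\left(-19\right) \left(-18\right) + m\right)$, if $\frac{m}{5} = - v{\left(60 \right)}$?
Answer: $-10312272$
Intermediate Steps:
$m = -18000$ ($m = 5 \left(- 60^{2}\right) = 5 \left(\left(-1\right) 3600\right) = 5 \left(-3600\right) = -18000$)
$\left(3 + \left(9 + 22 \cdot 26\right)\right) \left(\left(-19\right) \left(-18\right) + m\right) = \left(3 + \left(9 + 22 \cdot 26\right)\right) \left(\left(-19\right) \left(-18\right) - 18000\right) = \left(3 + \left(9 + 572\right)\right) \left(342 - 18000\right) = \left(3 + 581\right) \left(-17658\right) = 584 \left(-17658\right) = -10312272$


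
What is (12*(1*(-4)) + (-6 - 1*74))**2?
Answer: 16384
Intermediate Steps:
(12*(1*(-4)) + (-6 - 1*74))**2 = (12*(-4) + (-6 - 74))**2 = (-48 - 80)**2 = (-128)**2 = 16384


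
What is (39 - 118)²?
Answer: 6241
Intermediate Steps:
(39 - 118)² = (-79)² = 6241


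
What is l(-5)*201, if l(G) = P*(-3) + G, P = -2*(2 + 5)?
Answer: 7437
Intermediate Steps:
P = -14 (P = -2*7 = -14)
l(G) = 42 + G (l(G) = -14*(-3) + G = 42 + G)
l(-5)*201 = (42 - 5)*201 = 37*201 = 7437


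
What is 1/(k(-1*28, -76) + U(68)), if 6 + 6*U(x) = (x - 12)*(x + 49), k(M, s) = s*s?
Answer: 1/6867 ≈ 0.00014562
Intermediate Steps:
k(M, s) = s²
U(x) = -1 + (-12 + x)*(49 + x)/6 (U(x) = -1 + ((x - 12)*(x + 49))/6 = -1 + ((-12 + x)*(49 + x))/6 = -1 + (-12 + x)*(49 + x)/6)
1/(k(-1*28, -76) + U(68)) = 1/((-76)² + (-99 + (⅙)*68² + (37/6)*68)) = 1/(5776 + (-99 + (⅙)*4624 + 1258/3)) = 1/(5776 + (-99 + 2312/3 + 1258/3)) = 1/(5776 + 1091) = 1/6867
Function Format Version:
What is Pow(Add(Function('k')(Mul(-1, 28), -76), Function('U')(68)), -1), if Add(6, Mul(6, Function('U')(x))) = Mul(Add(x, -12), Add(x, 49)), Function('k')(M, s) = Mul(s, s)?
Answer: Rational(1, 6867) ≈ 0.00014562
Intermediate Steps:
Function('k')(M, s) = Pow(s, 2)
Function('U')(x) = Add(-1, Mul(Rational(1, 6), Add(-12, x), Add(49, x))) (Function('U')(x) = Add(-1, Mul(Rational(1, 6), Mul(Add(x, -12), Add(x, 49)))) = Add(-1, Mul(Rational(1, 6), Mul(Add(-12, x), Add(49, x)))) = Add(-1, Mul(Rational(1, 6), Add(-12, x), Add(49, x))))
Pow(Add(Function('k')(Mul(-1, 28), -76), Function('U')(68)), -1) = Pow(Add(Pow(-76, 2), Add(-99, Mul(Rational(1, 6), Pow(68, 2)), Mul(Rational(37, 6), 68))), -1) = Pow(Add(5776, Add(-99, Mul(Rational(1, 6), 4624), Rational(1258, 3))), -1) = Pow(Add(5776, Add(-99, Rational(2312, 3), Rational(1258, 3))), -1) = Pow(Add(5776, 1091), -1) = Pow(6867, -1) = Rational(1, 6867)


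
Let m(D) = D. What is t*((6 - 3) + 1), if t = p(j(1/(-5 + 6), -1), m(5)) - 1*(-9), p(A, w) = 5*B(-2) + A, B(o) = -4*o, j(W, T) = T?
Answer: 192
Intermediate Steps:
p(A, w) = 40 + A (p(A, w) = 5*(-4*(-2)) + A = 5*8 + A = 40 + A)
t = 48 (t = (40 - 1) - 1*(-9) = 39 + 9 = 48)
t*((6 - 3) + 1) = 48*((6 - 3) + 1) = 48*(3 + 1) = 48*4 = 192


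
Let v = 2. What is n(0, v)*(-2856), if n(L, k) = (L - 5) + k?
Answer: 8568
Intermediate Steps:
n(L, k) = -5 + L + k (n(L, k) = (-5 + L) + k = -5 + L + k)
n(0, v)*(-2856) = (-5 + 0 + 2)*(-2856) = -3*(-2856) = 8568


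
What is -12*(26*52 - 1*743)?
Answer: -7308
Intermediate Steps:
-12*(26*52 - 1*743) = -12*(1352 - 743) = -12*609 = -7308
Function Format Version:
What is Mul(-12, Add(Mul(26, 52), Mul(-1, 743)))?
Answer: -7308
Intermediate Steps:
Mul(-12, Add(Mul(26, 52), Mul(-1, 743))) = Mul(-12, Add(1352, -743)) = Mul(-12, 609) = -7308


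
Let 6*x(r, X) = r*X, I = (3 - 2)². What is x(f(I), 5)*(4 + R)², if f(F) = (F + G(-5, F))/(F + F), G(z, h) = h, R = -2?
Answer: 10/3 ≈ 3.3333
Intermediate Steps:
I = 1 (I = 1² = 1)
f(F) = 1 (f(F) = (F + F)/(F + F) = (2*F)/((2*F)) = (2*F)*(1/(2*F)) = 1)
x(r, X) = X*r/6 (x(r, X) = (r*X)/6 = (X*r)/6 = X*r/6)
x(f(I), 5)*(4 + R)² = ((⅙)*5*1)*(4 - 2)² = (⅚)*2² = (⅚)*4 = 10/3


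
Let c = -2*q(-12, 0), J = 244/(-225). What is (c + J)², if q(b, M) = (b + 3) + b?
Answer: 84750436/50625 ≈ 1674.1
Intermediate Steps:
q(b, M) = 3 + 2*b (q(b, M) = (3 + b) + b = 3 + 2*b)
J = -244/225 (J = 244*(-1/225) = -244/225 ≈ -1.0844)
c = 42 (c = -2*(3 + 2*(-12)) = -2*(3 - 24) = -2*(-21) = 42)
(c + J)² = (42 - 244/225)² = (9206/225)² = 84750436/50625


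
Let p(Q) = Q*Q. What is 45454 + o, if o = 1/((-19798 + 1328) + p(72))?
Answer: 603901843/13286 ≈ 45454.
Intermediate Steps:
p(Q) = Q**2
o = -1/13286 (o = 1/((-19798 + 1328) + 72**2) = 1/(-18470 + 5184) = 1/(-13286) = -1/13286 ≈ -7.5267e-5)
45454 + o = 45454 - 1/13286 = 603901843/13286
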